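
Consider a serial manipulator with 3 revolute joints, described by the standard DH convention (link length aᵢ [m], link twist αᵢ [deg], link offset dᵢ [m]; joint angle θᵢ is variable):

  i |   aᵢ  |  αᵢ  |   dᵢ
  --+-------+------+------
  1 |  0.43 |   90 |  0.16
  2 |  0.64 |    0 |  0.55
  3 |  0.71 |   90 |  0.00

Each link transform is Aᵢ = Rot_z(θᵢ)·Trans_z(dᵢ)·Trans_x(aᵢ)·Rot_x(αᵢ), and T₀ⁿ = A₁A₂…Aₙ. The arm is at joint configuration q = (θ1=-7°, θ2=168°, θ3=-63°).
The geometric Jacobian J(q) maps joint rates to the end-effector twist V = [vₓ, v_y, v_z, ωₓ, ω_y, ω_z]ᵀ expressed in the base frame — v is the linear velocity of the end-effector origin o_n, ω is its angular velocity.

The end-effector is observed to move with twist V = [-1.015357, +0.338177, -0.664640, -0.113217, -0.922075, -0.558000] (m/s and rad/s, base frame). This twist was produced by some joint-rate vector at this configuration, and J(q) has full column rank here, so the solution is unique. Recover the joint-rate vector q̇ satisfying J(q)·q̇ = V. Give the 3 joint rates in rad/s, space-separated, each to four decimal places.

o_n = [-0.4440, -0.4996, 0.9789]
J₁: ẑ×o_n = [0.4996, -0.4440, 0.0000], ω = ẑ
J2: z=[-0.1219, -0.9925, 0.0000] o=[0.4268, -0.0524, 0.1600] → [-0.8128, 0.0998, -0.8098, -0.1219, -0.9925, 0.0000]
J3: z=[-0.1219, -0.9925, 0.0000] o=[-0.2616, -0.5220, 0.2931] → [-0.6807, 0.0836, -0.1838, -0.1219, -0.9925, 0.0000]
q̇ = J⁺·V = [-0.5580, 0.7890, 0.1400]

-0.5580 0.7890 0.1400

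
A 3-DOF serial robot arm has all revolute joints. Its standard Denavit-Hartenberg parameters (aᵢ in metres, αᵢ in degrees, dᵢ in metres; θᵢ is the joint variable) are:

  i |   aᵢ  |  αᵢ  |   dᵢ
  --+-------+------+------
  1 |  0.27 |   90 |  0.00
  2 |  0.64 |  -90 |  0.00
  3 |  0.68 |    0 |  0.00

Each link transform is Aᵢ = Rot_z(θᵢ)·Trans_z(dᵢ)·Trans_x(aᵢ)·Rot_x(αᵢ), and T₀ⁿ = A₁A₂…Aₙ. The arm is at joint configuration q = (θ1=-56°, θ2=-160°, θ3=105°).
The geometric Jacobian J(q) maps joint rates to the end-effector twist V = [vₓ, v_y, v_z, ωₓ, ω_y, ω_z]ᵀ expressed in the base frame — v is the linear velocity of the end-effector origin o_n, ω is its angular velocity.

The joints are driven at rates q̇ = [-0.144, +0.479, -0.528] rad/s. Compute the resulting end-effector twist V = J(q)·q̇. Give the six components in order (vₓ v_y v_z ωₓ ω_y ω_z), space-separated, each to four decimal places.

0.0100 0.1941 -0.3275 -0.4981 -0.1181 0.3522

o_n = [0.4517, 0.5049, -0.1587]
J₁: ẑ×o_n = [-0.5049, 0.4517, 0.0000], ω = ẑ
J2: z=[-0.8290, -0.5592, 0.0000] o=[0.1510, -0.2238, 0.0000] → [0.0887, -0.1316, -0.4360, -0.8290, -0.5592, 0.0000]
J3: z=[0.1913, -0.2835, -0.9397] o=[-0.1853, 0.2747, -0.2189] → [0.1992, -0.6101, 0.2246, 0.1913, -0.2835, -0.9397]
V = J·q̇ = [0.0100, 0.1941, -0.3275, -0.4981, -0.1181, 0.3522]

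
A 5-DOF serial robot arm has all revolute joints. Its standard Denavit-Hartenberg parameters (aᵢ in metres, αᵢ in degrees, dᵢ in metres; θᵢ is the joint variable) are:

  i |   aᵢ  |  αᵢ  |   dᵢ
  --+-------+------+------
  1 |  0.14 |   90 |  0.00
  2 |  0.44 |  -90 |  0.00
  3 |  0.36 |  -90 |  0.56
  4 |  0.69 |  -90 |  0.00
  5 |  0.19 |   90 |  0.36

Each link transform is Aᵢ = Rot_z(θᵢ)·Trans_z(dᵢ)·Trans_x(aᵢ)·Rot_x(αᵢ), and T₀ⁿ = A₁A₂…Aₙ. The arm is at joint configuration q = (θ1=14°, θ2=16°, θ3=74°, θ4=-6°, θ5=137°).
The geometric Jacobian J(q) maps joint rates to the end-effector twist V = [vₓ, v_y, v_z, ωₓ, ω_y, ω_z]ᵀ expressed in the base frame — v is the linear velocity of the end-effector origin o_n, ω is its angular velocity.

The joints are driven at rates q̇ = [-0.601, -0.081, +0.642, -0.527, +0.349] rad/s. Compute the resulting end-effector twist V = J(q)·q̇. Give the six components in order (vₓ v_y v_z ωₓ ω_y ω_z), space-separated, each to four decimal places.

-0.0359 -0.1617 0.0749 0.4101 0.0722 -0.1751

o_n = [0.6248, 1.0558, 0.4770]
J₁: ẑ×o_n = [-1.0558, 0.6248, 0.0000], ω = ẑ
J2: z=[0.2419, -0.9703, 0.0000] o=[0.1358, 0.0339, 0.0000] → [-0.4628, -0.1154, 0.7217, 0.2419, -0.9703, 0.0000]
J3: z=[-0.2674, -0.0667, 0.9613] o=[0.5462, 0.1362, 0.1213] → [-0.9077, 0.1707, -0.2407, -0.2674, -0.0667, 0.9613]
J4: z=[-0.9633, 0.0439, -0.2650] o=[0.4053, 0.4577, 0.6869] → [0.1493, -0.2604, -0.5858, -0.9633, 0.0439, -0.2650]
J5: z=[0.2685, 0.1705, -0.9481] o=[0.4028, 1.1369, 0.8084] → [-0.1334, -0.1215, -0.0596, 0.2685, 0.1705, -0.9481]
V = J·q̇ = [-0.0359, -0.1617, 0.0749, 0.4101, 0.0722, -0.1751]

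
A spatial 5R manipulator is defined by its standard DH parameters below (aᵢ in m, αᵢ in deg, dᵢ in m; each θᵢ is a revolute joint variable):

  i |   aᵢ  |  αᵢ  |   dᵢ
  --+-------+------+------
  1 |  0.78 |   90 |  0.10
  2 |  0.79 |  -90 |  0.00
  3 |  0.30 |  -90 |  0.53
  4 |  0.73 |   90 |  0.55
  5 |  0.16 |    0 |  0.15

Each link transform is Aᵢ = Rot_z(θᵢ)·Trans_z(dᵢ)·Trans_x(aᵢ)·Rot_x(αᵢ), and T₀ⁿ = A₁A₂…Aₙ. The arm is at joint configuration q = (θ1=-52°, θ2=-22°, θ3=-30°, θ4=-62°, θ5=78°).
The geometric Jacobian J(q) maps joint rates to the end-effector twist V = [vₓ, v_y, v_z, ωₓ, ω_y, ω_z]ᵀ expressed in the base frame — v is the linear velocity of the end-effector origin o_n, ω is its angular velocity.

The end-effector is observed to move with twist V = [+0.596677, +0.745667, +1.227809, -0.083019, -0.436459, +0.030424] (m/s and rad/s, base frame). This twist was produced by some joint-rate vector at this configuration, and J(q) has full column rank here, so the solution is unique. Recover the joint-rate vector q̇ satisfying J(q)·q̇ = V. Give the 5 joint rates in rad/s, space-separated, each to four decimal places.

0.4930 0.7690 -0.2300 0.5990 -0.1900

o_n = [1.9616, -1.9441, 0.6827]
J₁: ẑ×o_n = [1.9441, 1.9616, -0.0000], ω = ẑ
J2: z=[-0.7880, -0.6157, 0.0000] o=[0.4802, -0.6146, 0.1000] → [-0.3587, 0.4592, 1.9597, -0.7880, -0.6157, 0.0000]
J3: z=[0.2306, -0.2952, 0.9272] o=[0.9312, -1.1918, -0.1959] → [0.4381, 0.7528, 0.1307, 0.2306, -0.2952, 0.9272]
J4: z=[0.9679, 0.1679, -0.1873] o=[1.0835, -1.6305, 0.1981] → [0.0226, -0.6334, -0.4509, 0.9679, 0.1679, -0.1873]
J5: z=[0.0197, 0.6919, 0.7217] o=[1.7989, -2.0508, 0.5816] → [-0.0070, 0.1155, -0.1105, 0.0197, 0.6919, 0.7217]
q̇ = J⁺·V = [0.4930, 0.7690, -0.2300, 0.5990, -0.1900]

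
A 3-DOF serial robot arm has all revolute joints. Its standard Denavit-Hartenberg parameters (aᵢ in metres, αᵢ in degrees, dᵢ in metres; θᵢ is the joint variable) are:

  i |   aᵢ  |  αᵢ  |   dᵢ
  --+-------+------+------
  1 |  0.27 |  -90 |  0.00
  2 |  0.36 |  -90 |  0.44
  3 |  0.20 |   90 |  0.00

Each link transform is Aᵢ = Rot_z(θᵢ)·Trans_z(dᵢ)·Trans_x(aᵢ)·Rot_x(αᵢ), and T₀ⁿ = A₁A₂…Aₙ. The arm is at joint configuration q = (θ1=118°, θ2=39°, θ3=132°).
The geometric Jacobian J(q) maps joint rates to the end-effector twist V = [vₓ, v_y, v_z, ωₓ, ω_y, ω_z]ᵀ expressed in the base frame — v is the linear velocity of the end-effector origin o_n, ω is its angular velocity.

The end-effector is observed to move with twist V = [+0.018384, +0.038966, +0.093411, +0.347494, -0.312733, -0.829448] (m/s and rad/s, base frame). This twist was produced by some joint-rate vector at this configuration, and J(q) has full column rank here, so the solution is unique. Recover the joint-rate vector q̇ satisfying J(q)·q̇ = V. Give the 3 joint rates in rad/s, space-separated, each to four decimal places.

o_n = [-0.4665, 0.2568, -0.1423]
J₁: ẑ×o_n = [-0.2568, -0.4665, 0.0000], ω = ẑ
J2: z=[-0.8829, -0.4695, 0.0000] o=[-0.1268, 0.2384, 0.0000] → [0.0668, -0.1257, -0.1758, -0.8829, -0.4695, 0.0000]
J3: z=[0.2954, -0.5557, -0.7771] o=[-0.6466, 0.2789, -0.2266] → [-0.0639, -0.1648, 0.0935, 0.2954, -0.5557, -0.7771]
q̇ = J⁺·V = [-0.2870, -0.1600, 0.6980]

-0.2870 -0.1600 0.6980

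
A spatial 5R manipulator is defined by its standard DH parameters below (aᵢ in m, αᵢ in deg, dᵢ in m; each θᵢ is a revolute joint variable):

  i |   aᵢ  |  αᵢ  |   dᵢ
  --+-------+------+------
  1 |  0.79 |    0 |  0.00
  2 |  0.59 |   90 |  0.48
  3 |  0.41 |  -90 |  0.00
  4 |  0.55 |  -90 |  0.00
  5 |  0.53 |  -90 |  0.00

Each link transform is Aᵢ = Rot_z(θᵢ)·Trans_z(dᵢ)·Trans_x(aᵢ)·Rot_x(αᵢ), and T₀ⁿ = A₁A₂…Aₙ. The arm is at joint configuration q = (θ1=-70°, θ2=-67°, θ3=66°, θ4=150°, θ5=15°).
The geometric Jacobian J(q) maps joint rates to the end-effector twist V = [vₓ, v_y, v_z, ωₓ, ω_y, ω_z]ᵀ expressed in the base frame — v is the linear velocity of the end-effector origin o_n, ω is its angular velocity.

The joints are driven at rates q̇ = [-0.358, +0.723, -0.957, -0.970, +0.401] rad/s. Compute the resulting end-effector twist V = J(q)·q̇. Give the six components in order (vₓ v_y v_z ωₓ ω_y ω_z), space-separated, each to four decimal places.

0.6525 -0.6762 0.5090 -0.1726 -0.9947 -0.2127

o_n = [0.2608, -1.4771, -0.0414]
J₁: ẑ×o_n = [1.4771, 0.2608, -0.0000], ω = ẑ
J2: z=[0.0000, 0.0000, 1.0000] o=[0.2702, -0.7424, 0.0000] → [0.7348, -0.0094, 0.0000, 0.0000, 0.0000, 1.0000]
J3: z=[-0.6820, 0.7314, 0.0000] o=[-0.1613, -1.1447, 0.4800] → [-0.3813, -0.3556, -0.0820, -0.6820, 0.7314, 0.0000]
J4: z=[0.6681, 0.6230, 0.4067] o=[-0.2833, -1.2585, 0.8546] → [-0.4693, 0.8199, -0.4851, 0.6681, 0.6230, 0.4067]
J5: z=[-0.4419, 0.7721, -0.4568] o=[0.0460, -1.3275, 0.4194] → [-0.4242, -0.3017, -0.0997, -0.4419, 0.7721, -0.4568]
V = J·q̇ = [0.6525, -0.6762, 0.5090, -0.1726, -0.9947, -0.2127]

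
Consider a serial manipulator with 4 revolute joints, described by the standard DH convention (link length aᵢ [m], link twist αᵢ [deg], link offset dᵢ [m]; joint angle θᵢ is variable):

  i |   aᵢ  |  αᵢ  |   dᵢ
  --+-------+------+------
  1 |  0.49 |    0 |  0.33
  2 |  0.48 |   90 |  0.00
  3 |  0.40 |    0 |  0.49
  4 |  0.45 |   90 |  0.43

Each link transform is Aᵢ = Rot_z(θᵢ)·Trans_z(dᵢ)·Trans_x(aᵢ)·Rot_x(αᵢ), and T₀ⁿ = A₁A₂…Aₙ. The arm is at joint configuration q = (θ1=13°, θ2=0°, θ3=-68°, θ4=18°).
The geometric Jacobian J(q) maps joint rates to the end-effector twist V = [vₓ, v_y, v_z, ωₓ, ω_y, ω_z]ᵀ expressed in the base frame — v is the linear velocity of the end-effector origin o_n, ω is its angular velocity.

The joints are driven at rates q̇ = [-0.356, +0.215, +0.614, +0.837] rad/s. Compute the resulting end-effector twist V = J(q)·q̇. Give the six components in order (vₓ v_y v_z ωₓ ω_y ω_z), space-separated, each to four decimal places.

o_n = [1.5799, -0.5794, -0.3856]
J₁: ẑ×o_n = [0.5794, 1.5799, -0.0000], ω = ẑ
J2: z=[0.0000, 0.0000, 1.0000] o=[0.4774, 0.1102, 0.3300] → [0.6897, 1.1025, -0.0000, 0.0000, 0.0000, 1.0000]
J3: z=[0.2250, -0.9744, 0.0000] o=[0.9451, 0.2182, 0.3300] → [0.6973, 0.1610, 0.4391, 0.2250, -0.9744, 0.0000]
J4: z=[0.2250, -0.9744, 0.0000] o=[1.2014, -0.2255, -0.0409] → [0.3359, 0.0775, 0.2893, 0.2250, -0.9744, 0.0000]
V = J·q̇ = [0.6512, -0.1617, 0.5117, 0.3264, -1.4138, -0.1410]

0.6512 -0.1617 0.5117 0.3264 -1.4138 -0.1410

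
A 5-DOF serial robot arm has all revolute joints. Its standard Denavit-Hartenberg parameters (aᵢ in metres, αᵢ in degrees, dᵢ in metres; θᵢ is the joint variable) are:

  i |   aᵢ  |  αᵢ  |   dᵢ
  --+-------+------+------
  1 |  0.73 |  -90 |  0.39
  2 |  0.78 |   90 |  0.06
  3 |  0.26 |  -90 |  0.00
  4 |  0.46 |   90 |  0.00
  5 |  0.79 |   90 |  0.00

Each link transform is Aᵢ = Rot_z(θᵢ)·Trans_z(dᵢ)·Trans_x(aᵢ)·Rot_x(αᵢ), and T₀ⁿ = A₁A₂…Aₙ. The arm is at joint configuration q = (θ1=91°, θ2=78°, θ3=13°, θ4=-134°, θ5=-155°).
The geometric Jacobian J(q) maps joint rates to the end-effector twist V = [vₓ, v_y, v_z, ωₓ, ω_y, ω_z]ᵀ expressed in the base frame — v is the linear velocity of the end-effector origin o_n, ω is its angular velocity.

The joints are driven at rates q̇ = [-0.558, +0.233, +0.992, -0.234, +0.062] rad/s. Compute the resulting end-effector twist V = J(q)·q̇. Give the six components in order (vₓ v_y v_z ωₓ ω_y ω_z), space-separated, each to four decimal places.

o_n = [0.1526, 0.8192, -0.9020]
J₁: ẑ×o_n = [-0.8192, 0.1526, 0.0000], ω = ẑ
J2: z=[-0.9998, -0.0175, 0.0000] o=[-0.0127, 0.7299, 0.3900] → [0.0225, -1.2918, -0.0864, -0.9998, -0.0175, 0.0000]
J3: z=[-0.0171, 0.9780, 0.2079] o=[-0.0756, 0.8910, -0.3730] → [-0.5025, 0.0384, -0.2219, -0.0171, 0.9780, 0.2079]
J4: z=[-0.9734, -0.0638, 0.2200] o=[-0.1350, 0.9426, -0.6208] → [0.0451, -0.2105, 0.1385, -0.9734, -0.0638, 0.2200]
J5: z=[0.1762, -0.8223, 0.5412] o=[-0.0676, 1.2028, -0.2474] → [0.7458, 0.2345, 0.1134, 0.1762, -0.8223, 0.5412]
V = J·q̇ = [-0.0004, -0.2842, -0.2656, -0.0112, 0.9301, -0.3697]

-0.0004 -0.2842 -0.2656 -0.0112 0.9301 -0.3697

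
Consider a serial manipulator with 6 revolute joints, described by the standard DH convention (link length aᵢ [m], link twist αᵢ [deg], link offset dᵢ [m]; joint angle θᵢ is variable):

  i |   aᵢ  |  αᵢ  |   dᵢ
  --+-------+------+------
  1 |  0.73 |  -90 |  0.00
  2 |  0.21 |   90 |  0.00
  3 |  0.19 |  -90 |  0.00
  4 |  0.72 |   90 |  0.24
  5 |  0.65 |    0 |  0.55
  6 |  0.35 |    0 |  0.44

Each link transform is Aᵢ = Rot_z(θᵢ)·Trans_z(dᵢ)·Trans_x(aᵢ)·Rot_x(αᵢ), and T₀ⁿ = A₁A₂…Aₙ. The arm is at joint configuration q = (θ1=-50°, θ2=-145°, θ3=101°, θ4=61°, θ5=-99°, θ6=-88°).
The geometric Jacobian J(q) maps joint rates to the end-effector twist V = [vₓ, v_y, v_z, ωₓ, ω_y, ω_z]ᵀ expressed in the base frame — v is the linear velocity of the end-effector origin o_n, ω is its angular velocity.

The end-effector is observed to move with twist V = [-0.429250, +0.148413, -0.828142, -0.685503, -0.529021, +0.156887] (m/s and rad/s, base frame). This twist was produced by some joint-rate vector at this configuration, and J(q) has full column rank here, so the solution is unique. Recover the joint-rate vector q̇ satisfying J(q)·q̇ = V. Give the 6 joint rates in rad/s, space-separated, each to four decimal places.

0.1680 -0.8170 0.0580 -0.0130 -0.8860 0.8270

o_n = [1.1479, 0.5517, -0.0062]
J₁: ẑ×o_n = [-0.5517, 1.1479, 0.0000], ω = ẑ
J2: z=[0.7660, 0.6428, 0.0000] o=[0.4692, -0.5592, 0.0000] → [-0.0040, 0.0048, 0.4148, 0.7660, 0.6428, 0.0000]
J3: z=[-0.3687, 0.4394, -0.8192] o=[0.3587, -0.4274, 0.1205] → [0.7464, -0.6932, -0.7078, -0.3687, 0.4394, -0.8192]
J4: z=[0.3707, -0.7386, -0.5630] o=[0.5206, -0.3303, 0.0997] → [0.5748, -0.3139, 0.7903, 0.3707, -0.7386, -0.5630]
J5: z=[0.5668, 0.6602, -0.4929] o=[1.1393, -0.6058, 0.4422] → [0.2745, 0.2499, 0.6504, 0.5668, 0.6602, -0.4929]
J6: z=[0.5668, 0.6602, -0.4929] o=[1.1383, 0.2454, 0.4651] → [-0.1602, 0.2624, 0.1673, 0.5668, 0.6602, -0.4929]
q̇ = J⁺·V = [0.1680, -0.8170, 0.0580, -0.0130, -0.8860, 0.8270]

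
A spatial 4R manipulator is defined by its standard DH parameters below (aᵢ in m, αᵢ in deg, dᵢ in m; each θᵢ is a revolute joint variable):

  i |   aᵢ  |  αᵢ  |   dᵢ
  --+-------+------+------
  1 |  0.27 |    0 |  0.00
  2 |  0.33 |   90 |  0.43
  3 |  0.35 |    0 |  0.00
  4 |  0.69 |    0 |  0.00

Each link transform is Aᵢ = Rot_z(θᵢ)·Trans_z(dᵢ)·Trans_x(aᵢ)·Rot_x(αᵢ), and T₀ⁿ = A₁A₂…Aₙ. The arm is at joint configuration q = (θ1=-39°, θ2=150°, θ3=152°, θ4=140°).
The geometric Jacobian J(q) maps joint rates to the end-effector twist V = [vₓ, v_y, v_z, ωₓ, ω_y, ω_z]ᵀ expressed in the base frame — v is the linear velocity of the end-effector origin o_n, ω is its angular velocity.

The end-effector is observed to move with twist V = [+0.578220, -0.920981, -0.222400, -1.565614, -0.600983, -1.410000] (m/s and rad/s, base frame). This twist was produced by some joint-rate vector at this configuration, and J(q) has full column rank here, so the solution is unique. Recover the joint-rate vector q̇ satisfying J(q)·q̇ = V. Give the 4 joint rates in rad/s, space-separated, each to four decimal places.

o_n = [0.1097, 0.0910, -0.0454]
J₁: ẑ×o_n = [-0.0910, 0.1097, 0.0000], ω = ẑ
J2: z=[0.0000, 0.0000, 1.0000] o=[0.2098, -0.1699, 0.0000] → [-0.2609, -0.1001, 0.0000, 0.0000, 0.0000, 1.0000]
J3: z=[0.9336, 0.3584, 0.0000] o=[0.0916, 0.1382, 0.4300] → [-0.1704, 0.4439, -0.0506, 0.9336, 0.3584, 0.0000]
J4: z=[0.9336, 0.3584, 0.0000] o=[0.2023, -0.1503, 0.5943] → [-0.2293, 0.5973, 0.2585, 0.9336, 0.3584, 0.0000]
q̇ = J⁺·V = [-0.7880, -0.6220, -0.6830, -0.9940]

-0.7880 -0.6220 -0.6830 -0.9940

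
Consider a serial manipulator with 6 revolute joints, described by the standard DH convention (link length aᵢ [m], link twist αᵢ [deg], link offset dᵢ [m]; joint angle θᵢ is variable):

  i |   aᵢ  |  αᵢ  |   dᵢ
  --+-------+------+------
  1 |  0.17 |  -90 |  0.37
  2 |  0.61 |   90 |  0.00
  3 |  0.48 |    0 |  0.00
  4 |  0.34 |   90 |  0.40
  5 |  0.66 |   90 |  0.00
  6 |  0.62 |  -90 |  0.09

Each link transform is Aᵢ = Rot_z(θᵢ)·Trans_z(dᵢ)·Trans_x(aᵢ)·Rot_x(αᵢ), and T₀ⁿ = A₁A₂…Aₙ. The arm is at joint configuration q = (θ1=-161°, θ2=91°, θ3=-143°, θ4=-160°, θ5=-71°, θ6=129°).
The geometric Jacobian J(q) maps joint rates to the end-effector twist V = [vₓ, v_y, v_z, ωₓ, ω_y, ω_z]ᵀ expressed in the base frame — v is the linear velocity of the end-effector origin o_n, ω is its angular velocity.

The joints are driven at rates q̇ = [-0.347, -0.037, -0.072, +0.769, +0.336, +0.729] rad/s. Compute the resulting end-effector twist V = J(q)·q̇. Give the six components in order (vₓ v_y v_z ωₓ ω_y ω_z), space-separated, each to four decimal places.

o_n = [-0.3424, 0.1611, -0.4493]
J₁: ẑ×o_n = [-0.1611, -0.3424, 0.0000], ω = ẑ
J2: z=[0.3256, -0.9455, 0.0000] o=[-0.1607, -0.0553, 0.3700] → [0.7747, 0.2667, -0.1013, 0.3256, -0.9455, 0.0000]
J3: z=[-0.9454, -0.3255, -0.0175] o=[-0.1507, -0.0519, -0.2399] → [0.0719, -0.1946, -0.2638, -0.9454, -0.3255, -0.0175]
J4: z=[-0.9454, -0.3255, -0.0175] o=[-0.2510, 0.2191, 0.1434] → [0.1919, -0.5587, 0.0250, -0.9454, -0.3255, -0.0175]
J5: z=[-0.1635, 0.5197, -0.8385] o=[-0.5333, -0.1797, -0.0488] → [0.0776, -0.2256, -0.1549, -0.1635, 0.5197, -0.8385]
J6: z=[0.0411, 0.8528, 0.5206] o=[0.1173, -0.1463, -0.1549] → [-0.4111, -0.2272, 0.4047, 0.0411, 0.8528, 0.5206]
V = J·q̇ = [-0.1040, -0.5481, 0.2849, -0.6959, 0.6044, -0.2614]

-0.1040 -0.5481 0.2849 -0.6959 0.6044 -0.2614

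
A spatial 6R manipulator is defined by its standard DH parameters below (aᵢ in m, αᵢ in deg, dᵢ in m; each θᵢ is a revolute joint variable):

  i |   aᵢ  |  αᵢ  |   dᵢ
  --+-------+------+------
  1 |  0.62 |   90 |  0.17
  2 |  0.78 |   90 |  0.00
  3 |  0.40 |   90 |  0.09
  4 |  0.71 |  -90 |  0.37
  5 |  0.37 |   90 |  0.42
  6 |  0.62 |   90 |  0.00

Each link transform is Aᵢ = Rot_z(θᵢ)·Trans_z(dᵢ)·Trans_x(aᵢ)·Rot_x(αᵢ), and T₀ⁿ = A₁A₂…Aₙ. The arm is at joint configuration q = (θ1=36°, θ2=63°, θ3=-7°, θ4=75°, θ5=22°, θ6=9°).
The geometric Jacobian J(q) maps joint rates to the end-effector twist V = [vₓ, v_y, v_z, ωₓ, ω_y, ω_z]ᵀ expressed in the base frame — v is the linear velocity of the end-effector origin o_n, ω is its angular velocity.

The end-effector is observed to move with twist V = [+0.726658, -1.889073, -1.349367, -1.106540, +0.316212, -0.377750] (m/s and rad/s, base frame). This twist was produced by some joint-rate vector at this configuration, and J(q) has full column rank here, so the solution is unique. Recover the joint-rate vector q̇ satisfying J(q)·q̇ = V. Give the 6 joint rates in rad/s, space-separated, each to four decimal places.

-0.8180 -0.0980 -0.8260 0.7000 -0.1640 0.1010

o_n = [2.1705, 1.6276, 0.3355]
J₁: ẑ×o_n = [-1.6276, 2.1705, 0.0000], ω = ẑ
J2: z=[0.5878, -0.8090, 0.0000] o=[0.5016, 0.3644, 0.1700] → [-0.1339, -0.0973, 2.0926, 0.5878, -0.8090, 0.0000]
J3: z=[0.7208, 0.5237, -0.4540] o=[0.7881, 0.5726, 0.8650] → [0.2017, -0.2459, 0.0365, 0.7208, 0.5237, -0.4540]
J4: z=[-0.6282, 0.7705, -0.1086] o=[0.9701, 0.7651, 1.1779] → [-0.5554, -0.6595, -1.4666, -0.6282, 0.7705, -0.1086]
J5: z=[-0.0964, -0.2155, -0.9717] o=[1.2859, 1.4761, 0.9889] → [0.2880, -0.9225, 0.1760, -0.0964, -0.2155, -0.9717]
J6: z=[-0.2932, 0.9391, -0.1792] o=[1.5973, 1.4846, 0.5239] → [-0.1513, -0.1579, -0.5802, -0.2932, 0.9391, -0.1792]
q̇ = J⁺·V = [-0.8180, -0.0980, -0.8260, 0.7000, -0.1640, 0.1010]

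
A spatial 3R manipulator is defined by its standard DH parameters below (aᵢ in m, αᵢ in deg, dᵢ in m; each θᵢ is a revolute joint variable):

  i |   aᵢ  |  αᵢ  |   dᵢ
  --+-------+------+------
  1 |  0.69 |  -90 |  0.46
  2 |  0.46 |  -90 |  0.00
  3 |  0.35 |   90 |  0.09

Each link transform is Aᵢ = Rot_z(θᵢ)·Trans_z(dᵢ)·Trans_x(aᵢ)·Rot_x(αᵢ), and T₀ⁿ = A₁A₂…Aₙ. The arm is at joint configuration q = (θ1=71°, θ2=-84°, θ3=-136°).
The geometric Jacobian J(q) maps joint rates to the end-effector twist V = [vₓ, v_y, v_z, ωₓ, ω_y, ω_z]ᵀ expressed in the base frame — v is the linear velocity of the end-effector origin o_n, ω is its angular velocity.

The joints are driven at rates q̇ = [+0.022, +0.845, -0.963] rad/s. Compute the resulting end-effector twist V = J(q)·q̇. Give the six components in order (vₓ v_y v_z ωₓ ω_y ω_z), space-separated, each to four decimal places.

0.2573 0.0565 -0.3269 -1.1108 -0.6304 0.1227

o_n = [0.0310, 0.8368, 0.6577]
J₁: ẑ×o_n = [-0.8368, 0.0310, 0.0000], ω = ẑ
J2: z=[-0.9455, 0.3256, 0.0000] o=[0.2246, 0.6524, 0.4600] → [0.0644, 0.1869, -0.1113, -0.9455, 0.3256, 0.0000]
J3: z=[0.3238, 0.9403, -0.1045] o=[0.2403, 0.6979, 0.9175] → [-0.2298, 0.1060, 0.2418, 0.3238, 0.9403, -0.1045]
V = J·q̇ = [0.2573, 0.0565, -0.3269, -1.1108, -0.6304, 0.1227]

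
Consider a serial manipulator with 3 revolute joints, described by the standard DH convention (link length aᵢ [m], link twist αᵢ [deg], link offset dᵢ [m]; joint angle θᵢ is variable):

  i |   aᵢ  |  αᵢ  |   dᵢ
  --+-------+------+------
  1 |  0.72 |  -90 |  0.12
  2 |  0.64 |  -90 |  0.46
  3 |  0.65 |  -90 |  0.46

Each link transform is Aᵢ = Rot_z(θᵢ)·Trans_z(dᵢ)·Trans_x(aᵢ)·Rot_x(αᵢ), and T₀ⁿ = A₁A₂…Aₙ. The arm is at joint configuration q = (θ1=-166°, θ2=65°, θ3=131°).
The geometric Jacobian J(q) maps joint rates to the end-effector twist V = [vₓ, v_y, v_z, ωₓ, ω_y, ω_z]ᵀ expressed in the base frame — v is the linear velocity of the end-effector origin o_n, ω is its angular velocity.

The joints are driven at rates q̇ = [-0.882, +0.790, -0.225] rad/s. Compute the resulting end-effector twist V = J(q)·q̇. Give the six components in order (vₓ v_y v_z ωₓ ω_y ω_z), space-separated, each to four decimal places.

o_n = [-0.3891, -0.0655, -0.2680]
J₁: ẑ×o_n = [0.0655, -0.3891, 0.0000], ω = ẑ
J2: z=[0.2419, -0.9703, 0.0000] o=[-0.6986, -0.1742, 0.1200] → [0.3764, 0.0939, 0.3266, 0.2419, -0.9703, 0.0000]
J3: z=[0.8794, 0.2193, -0.4226] o=[-0.8498, -0.6860, -0.4600] → [0.3043, -0.3636, 0.4446, 0.8794, 0.2193, -0.4226]
V = J·q̇ = [0.1711, 0.4991, 0.1580, -0.0067, -0.8159, -0.7869]

0.1711 0.4991 0.1580 -0.0067 -0.8159 -0.7869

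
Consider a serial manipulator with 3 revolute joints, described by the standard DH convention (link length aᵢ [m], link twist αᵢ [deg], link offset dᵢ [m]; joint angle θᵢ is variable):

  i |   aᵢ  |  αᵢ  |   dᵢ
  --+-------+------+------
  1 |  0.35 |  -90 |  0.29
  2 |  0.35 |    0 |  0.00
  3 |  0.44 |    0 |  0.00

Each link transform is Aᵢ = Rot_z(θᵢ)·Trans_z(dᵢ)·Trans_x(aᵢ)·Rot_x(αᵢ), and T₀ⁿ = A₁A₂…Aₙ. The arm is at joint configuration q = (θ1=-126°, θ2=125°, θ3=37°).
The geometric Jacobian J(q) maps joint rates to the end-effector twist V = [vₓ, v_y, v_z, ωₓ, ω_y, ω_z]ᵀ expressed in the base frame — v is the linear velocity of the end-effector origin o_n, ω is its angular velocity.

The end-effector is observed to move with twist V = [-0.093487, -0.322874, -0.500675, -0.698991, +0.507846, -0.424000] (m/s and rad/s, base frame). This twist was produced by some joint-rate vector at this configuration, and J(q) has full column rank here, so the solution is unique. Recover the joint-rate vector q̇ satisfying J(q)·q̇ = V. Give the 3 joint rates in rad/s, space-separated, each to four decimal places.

-0.4240 -0.6930 -0.1710

o_n = [0.1582, 0.2178, -0.1327]
J₁: ẑ×o_n = [-0.2178, 0.1582, 0.0000], ω = ẑ
J2: z=[0.8090, -0.5878, 0.0000] o=[-0.2057, -0.2832, 0.2900] → [0.2484, 0.3419, 0.6192, 0.8090, -0.5878, 0.0000]
J3: z=[0.8090, -0.5878, 0.0000] o=[-0.0877, -0.1207, 0.0033] → [0.0799, 0.1100, 0.4185, 0.8090, -0.5878, 0.0000]
q̇ = J⁺·V = [-0.4240, -0.6930, -0.1710]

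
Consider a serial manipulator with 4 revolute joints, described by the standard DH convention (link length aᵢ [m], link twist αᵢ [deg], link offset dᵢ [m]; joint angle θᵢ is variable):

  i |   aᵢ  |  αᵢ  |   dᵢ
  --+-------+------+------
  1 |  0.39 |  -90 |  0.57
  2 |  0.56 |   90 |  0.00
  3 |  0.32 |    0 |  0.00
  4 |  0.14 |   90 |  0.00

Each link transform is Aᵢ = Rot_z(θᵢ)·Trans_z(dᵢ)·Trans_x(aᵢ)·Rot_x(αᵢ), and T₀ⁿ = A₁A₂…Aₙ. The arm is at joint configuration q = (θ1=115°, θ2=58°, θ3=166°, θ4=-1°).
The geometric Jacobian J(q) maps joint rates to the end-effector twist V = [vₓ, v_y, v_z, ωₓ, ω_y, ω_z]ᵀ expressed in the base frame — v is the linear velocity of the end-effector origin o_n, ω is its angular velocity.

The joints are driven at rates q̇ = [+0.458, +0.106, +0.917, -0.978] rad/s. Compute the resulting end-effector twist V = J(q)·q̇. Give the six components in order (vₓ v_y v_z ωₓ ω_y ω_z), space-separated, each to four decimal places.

0.1053 -0.0599 0.0519 -0.0742 -0.0917 0.4257

o_n = [-0.2934, 0.3603, 0.4731]
J₁: ẑ×o_n = [-0.3603, -0.2934, 0.0000], ω = ẑ
J2: z=[-0.9063, -0.4226, 0.0000] o=[-0.1648, 0.3535, 0.5700] → [0.0410, -0.0878, -0.0606, -0.9063, -0.4226, 0.0000]
J3: z=[-0.3584, 0.7686, 0.5299] o=[-0.2902, 0.6224, 0.0951] → [0.4294, 0.1338, 0.0964, -0.3584, 0.7686, 0.5299]
J4: z=[-0.3584, 0.7686, 0.5299] o=[-0.2909, 0.4406, 0.3584] → [0.1307, 0.0397, 0.0307, -0.3584, 0.7686, 0.5299]
V = J·q̇ = [0.1053, -0.0599, 0.0519, -0.0742, -0.0917, 0.4257]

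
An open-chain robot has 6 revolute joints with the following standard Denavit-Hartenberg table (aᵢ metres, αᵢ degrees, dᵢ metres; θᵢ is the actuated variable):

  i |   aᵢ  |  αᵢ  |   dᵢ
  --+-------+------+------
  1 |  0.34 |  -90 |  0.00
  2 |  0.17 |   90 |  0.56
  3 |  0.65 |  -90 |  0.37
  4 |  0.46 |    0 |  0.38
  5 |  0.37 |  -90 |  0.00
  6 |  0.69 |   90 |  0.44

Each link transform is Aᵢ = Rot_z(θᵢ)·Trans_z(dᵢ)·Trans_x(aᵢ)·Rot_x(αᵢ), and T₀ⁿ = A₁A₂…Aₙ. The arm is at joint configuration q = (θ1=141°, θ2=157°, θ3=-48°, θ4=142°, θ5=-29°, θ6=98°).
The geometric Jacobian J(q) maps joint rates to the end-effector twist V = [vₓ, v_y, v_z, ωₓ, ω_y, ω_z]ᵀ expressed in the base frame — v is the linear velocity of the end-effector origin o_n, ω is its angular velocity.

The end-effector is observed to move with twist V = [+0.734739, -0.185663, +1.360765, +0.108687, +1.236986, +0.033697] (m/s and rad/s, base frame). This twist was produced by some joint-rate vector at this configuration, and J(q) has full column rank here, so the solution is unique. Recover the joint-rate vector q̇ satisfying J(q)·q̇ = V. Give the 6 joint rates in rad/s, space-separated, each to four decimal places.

0.1540 0.6130 0.7320 -0.7290 -0.8100 -0.8960

o_n = [-0.7430, -0.0725, 0.0743]
J₁: ẑ×o_n = [0.0725, -0.7430, 0.0000], ω = ẑ
J2: z=[-0.6293, -0.7771, 0.0000] o=[-0.2642, 0.2140, 0.0000] → [-0.0578, 0.0468, -0.1918, -0.6293, -0.7771, 0.0000]
J3: z=[-0.3037, 0.2459, -0.9205] o=[-0.4950, -0.3197, -0.0664] → [0.2622, 0.2710, -0.0141, -0.3037, 0.2459, -0.9205]
J4: z=[0.1105, -0.9505, -0.2904] o=[0.0077, -0.1053, -0.5770] → [-0.6095, 0.1460, -0.7100, 0.1105, -0.9505, -0.2904]
J5: z=[0.1105, -0.9505, -0.2904] o=[-0.2073, -0.6050, -0.3318] → [-0.2315, 0.1107, -0.4504, 0.1105, -0.9505, -0.2904]
J6: z=[-0.9898, -0.0787, -0.1190] o=[-0.2407, -0.7162, 0.0195] → [0.0723, 0.1141, -0.6767, -0.9898, -0.0787, -0.1190]
q̇ = J⁺·V = [0.1540, 0.6130, 0.7320, -0.7290, -0.8100, -0.8960]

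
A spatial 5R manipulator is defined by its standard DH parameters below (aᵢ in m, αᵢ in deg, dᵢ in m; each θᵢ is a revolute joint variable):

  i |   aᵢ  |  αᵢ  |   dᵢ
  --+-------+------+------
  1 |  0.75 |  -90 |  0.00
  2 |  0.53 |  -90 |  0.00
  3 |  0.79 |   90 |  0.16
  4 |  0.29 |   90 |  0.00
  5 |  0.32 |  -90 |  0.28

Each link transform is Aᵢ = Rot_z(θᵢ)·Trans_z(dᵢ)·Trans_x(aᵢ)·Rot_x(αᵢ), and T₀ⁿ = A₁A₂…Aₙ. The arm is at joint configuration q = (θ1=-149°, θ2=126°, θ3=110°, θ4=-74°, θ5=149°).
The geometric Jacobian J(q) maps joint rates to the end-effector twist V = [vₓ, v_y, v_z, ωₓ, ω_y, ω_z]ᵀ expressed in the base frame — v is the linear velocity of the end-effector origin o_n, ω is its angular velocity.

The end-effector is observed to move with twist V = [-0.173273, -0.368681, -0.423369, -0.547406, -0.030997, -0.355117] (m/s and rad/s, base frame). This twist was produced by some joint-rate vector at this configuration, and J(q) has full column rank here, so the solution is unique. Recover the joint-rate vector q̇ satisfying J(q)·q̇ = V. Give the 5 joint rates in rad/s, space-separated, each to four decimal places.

0.4550 -0.7170 -0.7080 0.1900 0.5830

o_n = [-0.6246, 0.2662, -0.3690]
J₁: ẑ×o_n = [-0.2662, -0.6246, 0.0000], ω = ẑ
J2: z=[0.5150, -0.8572, 0.0000] o=[-0.6429, -0.3863, 0.0000] → [0.3163, 0.1900, 0.3518, 0.5150, -0.8572, 0.0000]
J3: z=[0.6935, 0.4167, 0.5878] o=[-0.3758, -0.2258, -0.4288] → [-0.2643, -0.1877, 0.4449, 0.6935, 0.4167, 0.5878]
J4: z=[0.2973, 0.5776, -0.7602] o=[-0.7834, 0.3954, -0.1161] → [-0.2442, -0.0456, -0.1301, 0.2973, 0.5776, -0.7602]
J5: z=[0.4397, -0.7896, -0.4280] o=[-1.0291, 0.3353, -0.2579] → [0.0581, -0.1243, 0.2891, 0.4397, -0.7896, -0.4280]
q̇ = J⁺·V = [0.4550, -0.7170, -0.7080, 0.1900, 0.5830]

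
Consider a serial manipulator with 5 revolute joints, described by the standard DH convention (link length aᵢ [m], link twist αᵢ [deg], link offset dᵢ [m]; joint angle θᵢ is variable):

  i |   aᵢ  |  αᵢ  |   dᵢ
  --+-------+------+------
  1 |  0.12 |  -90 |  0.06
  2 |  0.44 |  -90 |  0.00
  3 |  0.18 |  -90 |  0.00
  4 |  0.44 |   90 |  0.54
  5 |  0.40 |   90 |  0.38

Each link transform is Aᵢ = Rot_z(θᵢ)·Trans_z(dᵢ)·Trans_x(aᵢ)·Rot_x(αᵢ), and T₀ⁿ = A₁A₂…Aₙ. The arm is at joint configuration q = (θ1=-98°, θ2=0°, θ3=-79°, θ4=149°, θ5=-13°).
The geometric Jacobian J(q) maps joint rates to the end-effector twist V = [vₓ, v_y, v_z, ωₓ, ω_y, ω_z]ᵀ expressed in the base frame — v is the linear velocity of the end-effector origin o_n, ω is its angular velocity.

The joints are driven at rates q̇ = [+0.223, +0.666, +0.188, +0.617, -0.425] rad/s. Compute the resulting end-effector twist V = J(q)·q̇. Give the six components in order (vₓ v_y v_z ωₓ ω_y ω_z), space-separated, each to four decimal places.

o_n = [-0.5417, -0.8708, 0.8131]
J₁: ẑ×o_n = [0.8708, -0.5417, 0.0000], ω = ẑ
J2: z=[0.9903, -0.1392, 0.0000] o=[-0.0167, -0.1188, 0.0600] → [-0.1048, -0.7457, -0.8177, 0.9903, -0.1392, 0.0000]
J3: z=[0.0000, -0.0000, -1.0000] o=[-0.0779, -0.5546, 0.0600] → [-0.3163, 0.4638, -0.0000, 0.0000, -0.0000, -1.0000]
J4: z=[-0.3256, -0.9455, -0.0000] o=[0.0923, -0.6132, 0.0600] → [-0.7120, 0.2452, -0.5155, -0.3256, -0.9455, -0.0000]
J5: z=[0.4870, -0.1677, 0.8572] o=[-0.4402, -1.0009, 0.2866] → [-0.1998, -0.3434, 0.0463, 0.4870, -0.1677, 0.8572]
V = J·q̇ = [-0.2895, -0.2331, -0.8824, 0.2517, -0.6048, -0.3293]

-0.2895 -0.2331 -0.8824 0.2517 -0.6048 -0.3293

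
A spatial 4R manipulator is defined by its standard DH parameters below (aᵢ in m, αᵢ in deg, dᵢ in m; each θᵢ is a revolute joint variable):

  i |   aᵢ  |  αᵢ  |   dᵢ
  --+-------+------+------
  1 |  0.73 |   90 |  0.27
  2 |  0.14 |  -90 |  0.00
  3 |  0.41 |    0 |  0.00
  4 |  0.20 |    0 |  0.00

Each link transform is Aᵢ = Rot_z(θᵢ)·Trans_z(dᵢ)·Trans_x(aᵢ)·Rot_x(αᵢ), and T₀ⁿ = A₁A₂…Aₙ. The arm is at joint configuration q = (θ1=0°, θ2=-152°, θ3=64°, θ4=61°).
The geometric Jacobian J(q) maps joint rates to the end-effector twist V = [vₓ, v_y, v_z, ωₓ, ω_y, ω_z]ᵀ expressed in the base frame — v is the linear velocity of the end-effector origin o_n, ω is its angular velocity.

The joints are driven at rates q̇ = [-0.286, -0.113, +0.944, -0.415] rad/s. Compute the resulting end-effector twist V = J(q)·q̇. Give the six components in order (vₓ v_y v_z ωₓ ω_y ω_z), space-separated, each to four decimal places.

0.5250 -0.0480 0.2245 0.2484 0.1130 -0.7531

o_n = [0.5490, 0.5323, 0.1738]
J₁: ẑ×o_n = [-0.5323, 0.5490, 0.0000], ω = ẑ
J2: z=[0.0000, -1.0000, 0.0000] o=[0.7300, 0.0000, 0.2700] → [0.0962, -0.0000, -0.1810, 0.0000, -1.0000, 0.0000]
J3: z=[0.4695, -0.0000, -0.8829] o=[0.6064, -0.0000, 0.2043] → [0.4700, 0.0650, 0.2499, 0.4695, -0.0000, -0.8829]
J4: z=[0.4695, -0.0000, -0.8829] o=[0.4477, 0.3685, 0.1199] → [0.1447, -0.1147, 0.0769, 0.4695, -0.0000, -0.8829]
V = J·q̇ = [0.5250, -0.0480, 0.2245, 0.2484, 0.1130, -0.7531]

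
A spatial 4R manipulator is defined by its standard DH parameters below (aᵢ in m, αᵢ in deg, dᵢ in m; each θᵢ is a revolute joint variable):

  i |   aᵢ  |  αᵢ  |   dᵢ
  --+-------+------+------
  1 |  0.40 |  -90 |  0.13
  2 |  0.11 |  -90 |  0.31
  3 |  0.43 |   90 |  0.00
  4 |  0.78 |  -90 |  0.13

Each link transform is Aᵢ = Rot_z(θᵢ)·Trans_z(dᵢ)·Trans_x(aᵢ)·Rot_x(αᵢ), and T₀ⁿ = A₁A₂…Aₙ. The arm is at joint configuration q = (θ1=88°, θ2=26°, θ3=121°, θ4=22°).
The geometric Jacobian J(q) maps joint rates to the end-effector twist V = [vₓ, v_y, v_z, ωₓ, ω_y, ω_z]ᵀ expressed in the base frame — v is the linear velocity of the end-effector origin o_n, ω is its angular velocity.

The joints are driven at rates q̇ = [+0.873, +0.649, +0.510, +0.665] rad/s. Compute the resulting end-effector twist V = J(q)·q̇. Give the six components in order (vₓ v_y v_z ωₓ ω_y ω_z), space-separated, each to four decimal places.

o_n = [0.7428, -0.0889, 0.0307]
J₁: ẑ×o_n = [0.0889, 0.7428, -0.0000], ω = ẑ
J2: z=[-0.9994, 0.0349, 0.0000] o=[0.0140, 0.3998, 0.1300] → [-0.0035, -0.0993, 0.4629, -0.9994, 0.0349, 0.0000]
J3: z=[-0.0153, -0.4381, -0.8988] o=[-0.2924, 0.5094, 0.0818] → [-0.5153, -0.9312, 0.4627, -0.0153, -0.4381, -0.8988]
J4: z=[0.5416, 0.7520, -0.3758] o=[0.0690, 0.2976, 0.1789] → [-0.2566, -0.1729, -0.7160, 0.5416, 0.7520, -0.3758]
V = J·q̇ = [-0.3581, -0.0059, 0.0603, -0.2962, 0.2993, 0.1647]

-0.3581 -0.0059 0.0603 -0.2962 0.2993 0.1647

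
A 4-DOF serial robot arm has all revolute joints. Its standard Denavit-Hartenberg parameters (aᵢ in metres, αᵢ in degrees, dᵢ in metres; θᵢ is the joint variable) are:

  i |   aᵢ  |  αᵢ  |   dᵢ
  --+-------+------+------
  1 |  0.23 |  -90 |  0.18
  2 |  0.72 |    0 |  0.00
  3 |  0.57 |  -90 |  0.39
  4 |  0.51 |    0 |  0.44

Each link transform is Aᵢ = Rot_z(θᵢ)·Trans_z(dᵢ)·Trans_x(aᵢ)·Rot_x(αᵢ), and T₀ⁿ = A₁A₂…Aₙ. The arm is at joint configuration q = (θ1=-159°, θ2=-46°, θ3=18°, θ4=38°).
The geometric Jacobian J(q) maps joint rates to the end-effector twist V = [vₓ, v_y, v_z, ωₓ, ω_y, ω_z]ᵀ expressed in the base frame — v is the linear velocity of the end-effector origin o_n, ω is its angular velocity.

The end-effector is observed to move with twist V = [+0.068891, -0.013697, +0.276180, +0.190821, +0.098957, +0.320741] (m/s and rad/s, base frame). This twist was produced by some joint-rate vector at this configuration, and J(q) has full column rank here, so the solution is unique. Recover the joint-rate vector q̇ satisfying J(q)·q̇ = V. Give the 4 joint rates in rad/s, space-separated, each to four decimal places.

-0.0810 -0.3670 0.3430 -0.4550

o_n = [-1.6484, -0.7142, 0.7657]
J₁: ẑ×o_n = [0.7142, -1.6484, 0.0000], ω = ẑ
J2: z=[0.3584, -0.9336, 0.0000] o=[-0.2147, -0.0824, 0.1800] → [-0.5468, -0.2099, -1.5648, 0.3584, -0.9336, 0.0000]
J3: z=[0.3584, -0.9336, 0.0000] o=[-0.6817, -0.2617, 0.6979] → [-0.0633, -0.0243, -1.0647, 0.3584, -0.9336, 0.0000]
J4: z=[-0.4383, -0.1682, -0.8829] o=[-1.0117, -0.8061, 0.9655] → [0.1148, 0.4745, -0.1474, -0.4383, -0.1682, -0.8829]
q̇ = J⁺·V = [-0.0810, -0.3670, 0.3430, -0.4550]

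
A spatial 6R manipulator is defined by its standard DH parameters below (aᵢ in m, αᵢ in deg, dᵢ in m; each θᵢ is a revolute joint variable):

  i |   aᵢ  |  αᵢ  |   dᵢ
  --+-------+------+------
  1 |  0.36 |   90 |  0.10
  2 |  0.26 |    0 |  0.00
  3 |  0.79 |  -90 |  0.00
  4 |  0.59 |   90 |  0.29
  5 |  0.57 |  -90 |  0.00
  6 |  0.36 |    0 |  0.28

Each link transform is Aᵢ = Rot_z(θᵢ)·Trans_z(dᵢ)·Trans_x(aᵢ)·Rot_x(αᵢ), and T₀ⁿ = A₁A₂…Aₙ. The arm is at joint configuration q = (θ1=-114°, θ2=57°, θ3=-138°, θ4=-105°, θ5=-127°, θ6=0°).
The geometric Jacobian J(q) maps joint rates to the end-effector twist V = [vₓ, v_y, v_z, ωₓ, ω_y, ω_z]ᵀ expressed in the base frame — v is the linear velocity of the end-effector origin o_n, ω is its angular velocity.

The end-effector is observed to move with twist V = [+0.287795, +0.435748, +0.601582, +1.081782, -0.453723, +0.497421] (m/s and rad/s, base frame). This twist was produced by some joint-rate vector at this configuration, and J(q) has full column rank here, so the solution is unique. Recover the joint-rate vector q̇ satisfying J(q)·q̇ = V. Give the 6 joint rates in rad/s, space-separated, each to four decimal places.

0.6180 -0.2600 -0.6030 -0.2920 -0.0310 -0.4120

o_n = [-0.2246, 0.0986, -0.4945]
J₁: ẑ×o_n = [-0.0986, -0.2246, 0.0000], ω = ẑ
J2: z=[-0.9135, 0.4067, 0.0000] o=[-0.1464, -0.3289, 0.1000] → [-0.2418, -0.5431, -0.3587, -0.9135, 0.4067, 0.0000]
J3: z=[-0.9135, 0.4067, 0.0000] o=[-0.2040, -0.4582, 0.3181] → [-0.3305, -0.7423, -0.5003, -0.9135, 0.4067, 0.0000]
J4: z=[-0.4017, -0.9023, 0.1564] o=[-0.2543, -0.5711, -0.4622] → [-0.0756, -0.0083, -0.2423, -0.4017, -0.9023, 0.1564]
J5: z=[0.2979, 0.0328, 0.9540] o=[-0.8817, -0.5792, -0.2660] → [-0.6541, 0.6949, 0.1804, 0.2979, 0.0328, 0.9540]
J6: z=[-0.4498, 0.8863, 0.1100] o=[-0.4018, -0.3159, -0.4249] → [-0.1072, -0.0118, -0.3435, -0.4498, 0.8863, 0.1100]
q̇ = J⁺·V = [0.6180, -0.2600, -0.6030, -0.2920, -0.0310, -0.4120]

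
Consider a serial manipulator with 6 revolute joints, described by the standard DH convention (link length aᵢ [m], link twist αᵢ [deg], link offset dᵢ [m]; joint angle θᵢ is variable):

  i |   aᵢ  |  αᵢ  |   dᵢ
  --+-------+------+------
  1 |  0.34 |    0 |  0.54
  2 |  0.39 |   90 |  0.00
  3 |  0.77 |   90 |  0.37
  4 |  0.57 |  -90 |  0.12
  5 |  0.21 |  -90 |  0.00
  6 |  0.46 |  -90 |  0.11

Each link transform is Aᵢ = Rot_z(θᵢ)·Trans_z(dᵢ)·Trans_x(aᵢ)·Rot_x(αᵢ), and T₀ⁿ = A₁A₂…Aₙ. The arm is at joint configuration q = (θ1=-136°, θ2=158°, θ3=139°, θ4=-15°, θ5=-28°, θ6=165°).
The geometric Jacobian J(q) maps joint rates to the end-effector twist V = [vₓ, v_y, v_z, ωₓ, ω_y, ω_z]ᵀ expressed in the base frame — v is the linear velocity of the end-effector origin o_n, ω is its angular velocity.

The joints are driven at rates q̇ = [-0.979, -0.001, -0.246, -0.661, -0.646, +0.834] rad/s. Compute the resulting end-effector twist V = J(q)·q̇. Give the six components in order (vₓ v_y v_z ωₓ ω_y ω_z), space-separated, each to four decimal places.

o_n = [-0.6782, -0.5706, 1.2220]
J₁: ẑ×o_n = [0.5706, -0.6782, 0.0000], ω = ẑ
J2: z=[0.0000, 0.0000, 1.0000] o=[-0.2446, -0.2362, 0.5400] → [0.3345, -0.4337, 0.0000, 0.0000, 0.0000, 1.0000]
J3: z=[0.3746, -0.9272, 0.0000] o=[0.1170, -0.0901, 0.5400] → [-0.6324, -0.2555, -0.9174, 0.3746, -0.9272, 0.0000]
J4: z=[0.6083, 0.2458, 0.7547] o=[-0.2832, -0.6508, 1.0452] → [-0.0171, -0.4057, 0.1459, 0.6083, 0.2458, 0.7547]
J5: z=[0.1807, -0.9688, 0.1698] o=[-0.6507, -0.6402, 1.4969] → [0.2545, 0.0450, -0.0141, 0.1807, -0.9688, 0.1698]
J6: z=[-0.8999, -0.2325, -0.3689] o=[-0.7341, -0.6221, 1.6888] → [0.1275, -0.4407, -0.0334, -0.8999, -0.2325, -0.3689]
V = J·q̇ = [-0.4502, 0.5988, 0.1105, -1.3615, 0.4975, -1.8962]

-0.4502 0.5988 0.1105 -1.3615 0.4975 -1.8962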